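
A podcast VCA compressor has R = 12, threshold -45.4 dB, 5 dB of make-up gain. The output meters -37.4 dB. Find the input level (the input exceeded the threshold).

Stripping the +5 dB make-up gives -42.4 dB at the gain stage.
Post-compression overshoot = -42.4 − (-45.4) = 3 dB.
Undo the ratio: input overshoot = 3 × 12 = 36 dB, giving input = -9.4 dB.

-9.4 dB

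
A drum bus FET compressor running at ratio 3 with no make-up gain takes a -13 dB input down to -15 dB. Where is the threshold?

-16 dB

Input is 3 dB above T (since output overshoot × R = input overshoot: (-15 − T)·3 = -13 − T gives T = -16 dB).
Check: -16 + (-13 − (-16))/3 = -16 + 1 = -15 dB. ✓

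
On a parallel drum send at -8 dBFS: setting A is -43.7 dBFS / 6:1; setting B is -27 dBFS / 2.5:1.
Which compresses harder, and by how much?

A, by 18.35 dB

A: 35.7 dB over, compressed to 5.95 dB over, so 29.75 dB of GR.
B: 19 dB over, compressed to 7.6 dB over, so 11.4 dB of GR.
A reduces 18.35 dB more.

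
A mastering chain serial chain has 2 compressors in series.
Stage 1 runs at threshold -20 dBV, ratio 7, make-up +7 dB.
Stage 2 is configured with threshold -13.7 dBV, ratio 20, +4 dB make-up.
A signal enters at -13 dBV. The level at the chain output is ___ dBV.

Stage 1: -13 dBV is 7 dB over -20 dBV; at 7:1 that becomes 1 dB over, giving -19 dBV; +7 dB make-up → -12 dBV.
Stage 2: overshoot 1.7 dB → 1.7/20 = 0.085 dB → -13.615 dBV; +4 dB make-up → -9.615 dBV.

-9.615 dBV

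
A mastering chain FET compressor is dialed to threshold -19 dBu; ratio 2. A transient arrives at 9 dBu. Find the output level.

-5 dBu

The input is 28 dB above the -19 dBu threshold.
2:1 compression reduces that to 28/2 = 14 dB over.
So the level is -19 + 14 = -5 dBu.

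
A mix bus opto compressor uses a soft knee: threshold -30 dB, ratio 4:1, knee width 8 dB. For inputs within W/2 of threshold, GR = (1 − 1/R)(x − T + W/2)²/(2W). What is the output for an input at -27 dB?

-29.296875 dB

x − T + W/2 = -27 − (-30) + 4 = 7.
GR = (1 − 1/4) × 7² / 16 = 0.75 × 49 / 16 = 2.296875 dB.
Output = -27 − 2.296875 = -29.296875 dB.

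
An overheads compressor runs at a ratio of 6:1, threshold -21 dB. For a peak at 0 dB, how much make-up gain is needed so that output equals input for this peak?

Without make-up, output = threshold + overshoot/6 = -21 + 3.5 = -17.5 dB.
Gap to target: 17.5 dB.

17.5 dB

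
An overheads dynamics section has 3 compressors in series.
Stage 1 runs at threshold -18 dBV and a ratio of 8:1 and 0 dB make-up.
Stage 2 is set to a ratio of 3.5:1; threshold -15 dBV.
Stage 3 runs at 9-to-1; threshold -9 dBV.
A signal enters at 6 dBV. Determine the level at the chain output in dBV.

-15 dBV

Stage 1: overshoot 24 dB → 24/8 = 3 dB → -15 dBV.
Stage 2: below threshold (-15 ≤ -15); passes unchanged; output -15 dBV.
Stage 3: below threshold (-15 ≤ -9); passes unchanged; output -15 dBV.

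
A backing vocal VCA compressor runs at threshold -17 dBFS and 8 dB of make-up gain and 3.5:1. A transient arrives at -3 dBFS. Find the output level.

Overshoot: -3 − (-17) = 14 dB.
The 14 dB excess becomes 4 dB after 3.5:1 reduction.
That puts the output at -13 dBFS; make-up adds 8 dB, giving -5 dBFS.

-5 dBFS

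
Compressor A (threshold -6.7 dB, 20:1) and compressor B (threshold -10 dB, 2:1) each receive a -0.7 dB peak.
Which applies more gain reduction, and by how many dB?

A: GR = 6 − 6/20 = 5.7 dB.
B: GR = 9.3 − 9.3/2 = 4.65 dB.
A applies 1.05 dB more gain reduction.

A, by 1.05 dB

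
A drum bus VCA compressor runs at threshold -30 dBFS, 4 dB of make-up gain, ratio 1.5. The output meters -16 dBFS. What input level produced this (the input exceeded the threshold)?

Stripping the +4 dB make-up gives -20 dBFS at the gain stage.
Post-compression overshoot = -20 − (-30) = 10 dB.
Undo the ratio: input overshoot = 10 × 1.5 = 15 dB, giving input = -15 dBFS.

-15 dBFS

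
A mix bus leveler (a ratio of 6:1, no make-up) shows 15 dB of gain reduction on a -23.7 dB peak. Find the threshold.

Gain reduction = -23.7 − (-38.7) = 15 dB; output overshoot = GR / (R − 1) = 15 / 5 = 3 dB.
Threshold = output − output overshoot = -38.7 − 3 = -41.7 dB.

-41.7 dB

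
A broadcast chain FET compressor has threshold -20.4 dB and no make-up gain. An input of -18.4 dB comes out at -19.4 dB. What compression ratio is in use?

Input overshoot = -18.4 − (-20.4) = 2 dB; output overshoot = -19.4 − (-20.4) = 1 dB.
Ratio = 2 / 1 = 2.

2:1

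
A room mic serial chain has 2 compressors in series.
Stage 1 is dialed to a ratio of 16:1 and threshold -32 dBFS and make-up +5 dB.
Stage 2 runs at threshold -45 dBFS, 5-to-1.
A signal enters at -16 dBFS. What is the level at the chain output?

Stage 1: 16 dB above -32 dBFS, reduced 16:1 to 1 dB above → -31 dBFS; +5 dB make-up → -26 dBFS.
Stage 2: 19 dB above -45 dBFS, reduced 5:1 to 3.8 dB above → -41.2 dBFS.

-41.2 dBFS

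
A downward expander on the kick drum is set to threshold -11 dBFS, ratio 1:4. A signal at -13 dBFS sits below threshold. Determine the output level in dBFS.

-19 dBFS

Below threshold, a 1:4 expander applies gain = (4−1)×(T − x) of attenuation.
(4−1) × 2 = 6 dB, so output = -13 − 6 = -19 dBFS.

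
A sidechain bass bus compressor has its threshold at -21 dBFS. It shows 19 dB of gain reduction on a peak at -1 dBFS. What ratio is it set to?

Input overshoot = -1 − (-21) = 20 dB.
Output overshoot = 20 − 19 = 1 dB.
Ratio = input overshoot / output overshoot = 20 / 1 = 20.

20:1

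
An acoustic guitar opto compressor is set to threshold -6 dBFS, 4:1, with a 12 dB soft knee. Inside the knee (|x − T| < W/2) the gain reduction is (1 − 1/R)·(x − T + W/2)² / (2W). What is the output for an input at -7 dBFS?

x − T + W/2 = -7 − (-6) + 6 = 5.
GR = (1 − 1/4) × 5² / 24 = 0.75 × 25 / 24 = 0.78125 dB.
Output = -7 − 0.78125 = -7.78125 dBFS.

-7.78125 dBFS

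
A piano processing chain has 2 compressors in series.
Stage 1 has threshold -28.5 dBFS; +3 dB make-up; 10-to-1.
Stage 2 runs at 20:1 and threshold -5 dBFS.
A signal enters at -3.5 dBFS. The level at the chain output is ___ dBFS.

-23 dBFS

Stage 1: -3.5 dBFS is 25 dB over -28.5 dBFS; at 10:1 that becomes 2.5 dB over, giving -26 dBFS; +3 dB make-up → -23 dBFS.
Stage 2: -23 dBFS ≤ -5 dBFS, so stage 2 doesn't engage; output -23 dBFS.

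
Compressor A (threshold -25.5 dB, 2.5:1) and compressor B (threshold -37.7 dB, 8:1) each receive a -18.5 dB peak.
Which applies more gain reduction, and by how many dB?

A: 7 dB over, compressed to 2.8 dB over, so 4.2 dB of GR.
B: 19.2 dB over, compressed to 2.4 dB over, so 16.8 dB of GR.
B applies 12.6 dB more gain reduction.

B, by 12.6 dB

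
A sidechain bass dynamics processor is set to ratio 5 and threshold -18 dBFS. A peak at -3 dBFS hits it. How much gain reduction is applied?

The signal is 15 dB above threshold.
A 5:1 ratio leaves 3 dB of that excess.
GR = overshoot in − overshoot out = 15 − 3 = 12 dB.

12 dB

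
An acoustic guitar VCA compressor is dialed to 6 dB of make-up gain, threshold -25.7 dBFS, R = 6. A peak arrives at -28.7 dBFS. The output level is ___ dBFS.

-22.7 dBFS

-28.7 dBFS is 3 dB below the -25.7 dBFS threshold, so no gain reduction is applied.
Make-up gain adds 6 dB: -28.7 + 6 = -22.7 dBFS.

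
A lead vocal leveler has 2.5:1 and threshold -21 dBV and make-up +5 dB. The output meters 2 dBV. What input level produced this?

Before make-up, the level was 2 − 5 = -3 dBV.
Post-compression overshoot = -3 − (-21) = 18 dB.
Input overshoot = R × output overshoot = 45 dB → input = -21 + 45 = 24 dBV.

24 dBV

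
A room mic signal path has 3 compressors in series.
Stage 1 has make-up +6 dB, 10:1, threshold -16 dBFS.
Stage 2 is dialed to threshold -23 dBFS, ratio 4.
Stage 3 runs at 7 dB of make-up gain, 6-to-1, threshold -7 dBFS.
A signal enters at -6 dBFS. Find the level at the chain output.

Stage 1: -6 dBFS is 10 dB over -16 dBFS; at 10:1 that becomes 1 dB over, giving -15 dBFS; +6 dB make-up → -9 dBFS.
Stage 2: -9 dBFS is 14 dB over -23 dBFS; at 4:1 that becomes 3.5 dB over, giving -19.5 dBFS.
Stage 3: -19.5 dBFS ≤ -7 dBFS, so stage 3 doesn't engage; make-up brings it to -12.5 dBFS.

-12.5 dBFS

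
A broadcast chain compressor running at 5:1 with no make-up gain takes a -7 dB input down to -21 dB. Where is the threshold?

-24.5 dB

Gain reduction = -7 − (-21) = 14 dB; output overshoot = GR / (R − 1) = 14 / 4 = 3.5 dB.
Threshold = output − output overshoot = -21 − 3.5 = -24.5 dB.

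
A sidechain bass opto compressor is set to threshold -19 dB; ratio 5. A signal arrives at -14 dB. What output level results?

-18 dB

The input is 5 dB above the -19 dB threshold.
The 5 dB excess becomes 1 dB after 5:1 reduction.
That puts the output at -18 dB.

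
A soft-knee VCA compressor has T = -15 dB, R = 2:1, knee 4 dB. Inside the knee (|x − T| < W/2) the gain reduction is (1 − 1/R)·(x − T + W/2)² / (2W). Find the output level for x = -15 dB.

x − T + W/2 = -15 − (-15) + 2 = 2.
GR = (1 − 1/2) × 2² / 8 = 0.5 × 4 / 8 = 0.25 dB.
Output = -15 − 0.25 = -15.25 dB.

-15.25 dB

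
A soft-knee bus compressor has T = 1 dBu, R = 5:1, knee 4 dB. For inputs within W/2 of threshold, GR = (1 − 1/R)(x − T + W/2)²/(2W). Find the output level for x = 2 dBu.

1.1 dBu

x − T + W/2 = 2 − 1 + 2 = 3.
GR = (1 − 1/5) × 3² / 8 = 0.8 × 9 / 8 = 0.9 dB.
Output = 2 − 0.9 = 1.1 dBu.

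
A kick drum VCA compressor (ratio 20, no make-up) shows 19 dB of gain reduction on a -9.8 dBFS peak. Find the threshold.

Let T be the threshold. Output overshoot = (input overshoot)/R, so -28.8 − T = (-9.8 − T)/20.
20·(-28.8 − T) = -9.8 − T → 19·T = -576 − (-9.8) = -566.2.
T = -566.2/19 = -29.8 dBFS.

-29.8 dBFS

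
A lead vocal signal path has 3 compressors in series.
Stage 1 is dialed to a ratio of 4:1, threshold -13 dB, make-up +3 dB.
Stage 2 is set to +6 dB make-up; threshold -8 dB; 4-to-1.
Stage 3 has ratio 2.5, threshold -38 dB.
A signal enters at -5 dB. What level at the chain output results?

-23.6 dB

Stage 1: -5 dB is 8 dB over -13 dB; at 4:1 that becomes 2 dB over, giving -11 dB; +3 dB make-up → -8 dB.
Stage 2: -8 dB ≤ -8 dB, so stage 2 doesn't engage; make-up brings it to -2 dB.
Stage 3: overshoot 36 dB → 36/2.5 = 14.4 dB → -23.6 dB.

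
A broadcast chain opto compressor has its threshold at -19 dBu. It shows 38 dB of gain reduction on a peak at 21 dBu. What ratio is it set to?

20:1

Input overshoot = 21 − (-19) = 40 dB.
Output overshoot = 40 − 38 = 2 dB.
Ratio = input overshoot / output overshoot = 40 / 2 = 20.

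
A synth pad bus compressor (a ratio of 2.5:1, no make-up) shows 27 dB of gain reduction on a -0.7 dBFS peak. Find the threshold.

-45.7 dBFS

Gain reduction = -0.7 − (-27.7) = 27 dB; output overshoot = GR / (R − 1) = 27 / 1.5 = 18 dB.
Threshold = output − output overshoot = -27.7 − 18 = -45.7 dBFS.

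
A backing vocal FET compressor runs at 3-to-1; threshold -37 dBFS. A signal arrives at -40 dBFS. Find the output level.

-40 dBFS

-40 dBFS is 3 dB below the -37 dBFS threshold, so no gain reduction is applied.
Output = input = -40 dBFS.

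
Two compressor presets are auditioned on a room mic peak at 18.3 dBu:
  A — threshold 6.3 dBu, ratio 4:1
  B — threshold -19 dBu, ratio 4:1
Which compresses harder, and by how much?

B, by 18.975 dB

A: GR = 12 − 12/4 = 9 dB.
B: GR = 37.3 − 37.3/4 = 27.975 dB.
Difference: 18.975 dB in favour of B.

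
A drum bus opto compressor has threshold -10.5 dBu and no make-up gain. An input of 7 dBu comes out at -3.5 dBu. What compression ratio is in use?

2.5:1

Input overshoot = 7 − (-10.5) = 17.5 dB; output overshoot = -3.5 − (-10.5) = 7 dB.
Ratio = 17.5 / 7 = 2.5.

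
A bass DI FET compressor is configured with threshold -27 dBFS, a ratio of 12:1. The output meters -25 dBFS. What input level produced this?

-3 dBFS

That's 2 dB above the -27 dBFS threshold.
Undo the ratio: input overshoot = 2 × 12 = 24 dB, giving input = -3 dBFS.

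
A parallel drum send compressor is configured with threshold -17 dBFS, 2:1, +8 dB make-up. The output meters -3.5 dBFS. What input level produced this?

Before make-up, the level was -3.5 − 8 = -11.5 dBFS.
The compressed level sits -11.5 − (-17) = 5.5 dB over threshold.
Undo the ratio: input overshoot = 5.5 × 2 = 11 dB, giving input = -6 dBFS.

-6 dBFS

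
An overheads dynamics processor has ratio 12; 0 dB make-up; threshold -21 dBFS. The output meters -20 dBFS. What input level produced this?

-9 dBFS

That's 1 dB above the -21 dBFS threshold.
Before 12:1 compression the overshoot was 1 × 12 = 12 dB, so input = -21 + 12 = -9 dBFS.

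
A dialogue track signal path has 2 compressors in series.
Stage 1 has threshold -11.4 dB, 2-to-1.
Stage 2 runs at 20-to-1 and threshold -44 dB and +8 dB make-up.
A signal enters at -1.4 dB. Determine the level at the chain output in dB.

-34.12 dB

Stage 1: 10 dB above -11.4 dB, reduced 2:1 to 5 dB above → -6.4 dB.
Stage 2: 37.6 dB above -44 dB, reduced 20:1 to 1.88 dB above → -42.12 dB; +8 dB make-up → -34.12 dB.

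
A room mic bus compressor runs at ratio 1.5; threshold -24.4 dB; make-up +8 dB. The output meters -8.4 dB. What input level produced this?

Remove make-up: -8.4 − 8 = -16.4 dB.
That's 8 dB above the -24.4 dB threshold.
Input overshoot = R × output overshoot = 12 dB → input = -24.4 + 12 = -12.4 dB.

-12.4 dB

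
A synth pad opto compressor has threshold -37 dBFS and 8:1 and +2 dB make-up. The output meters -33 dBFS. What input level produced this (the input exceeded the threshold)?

-21 dBFS

Stripping the +2 dB make-up gives -35 dBFS at the gain stage.
The compressed level sits -35 − (-37) = 2 dB over threshold.
Before 8:1 compression the overshoot was 2 × 8 = 16 dB, so input = -37 + 16 = -21 dBFS.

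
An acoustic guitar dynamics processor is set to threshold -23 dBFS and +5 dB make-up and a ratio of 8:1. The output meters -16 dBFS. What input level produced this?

Stripping the +5 dB make-up gives -21 dBFS at the gain stage.
That's 2 dB above the -23 dBFS threshold.
Undo the ratio: input overshoot = 2 × 8 = 16 dB, giving input = -7 dBFS.

-7 dBFS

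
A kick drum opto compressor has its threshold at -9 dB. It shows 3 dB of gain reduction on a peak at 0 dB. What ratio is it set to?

Input overshoot = 0 − (-9) = 9 dB.
Output overshoot = 9 − 3 = 6 dB.
Ratio = input overshoot / output overshoot = 9 / 6 = 1.5.

1.5:1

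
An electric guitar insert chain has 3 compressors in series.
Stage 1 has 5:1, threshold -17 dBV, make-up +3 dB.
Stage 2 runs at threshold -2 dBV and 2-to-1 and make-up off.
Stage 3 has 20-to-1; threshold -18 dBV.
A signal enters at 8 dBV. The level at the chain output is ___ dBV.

Stage 1: 25 dB above -17 dBV, reduced 5:1 to 5 dB above → -12 dBV; +3 dB make-up → -9 dBV.
Stage 2: below threshold (-9 ≤ -2); passes unchanged; output -9 dBV.
Stage 3: overshoot 9 dB → 9/20 = 0.45 dB → -17.55 dBV.

-17.55 dBV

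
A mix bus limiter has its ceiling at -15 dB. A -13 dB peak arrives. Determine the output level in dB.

A brickwall limiter is an ∞:1 compressor: any input above the ceiling is clamped to -15 dB.

-15 dB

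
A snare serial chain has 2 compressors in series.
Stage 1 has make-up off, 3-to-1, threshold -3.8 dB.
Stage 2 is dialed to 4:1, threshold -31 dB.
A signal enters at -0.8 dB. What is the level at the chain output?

-23.95 dB

Stage 1: overshoot 3 dB → 3/3 = 1 dB → -2.8 dB.
Stage 2: overshoot 28.2 dB → 28.2/4 = 7.05 dB → -23.95 dB.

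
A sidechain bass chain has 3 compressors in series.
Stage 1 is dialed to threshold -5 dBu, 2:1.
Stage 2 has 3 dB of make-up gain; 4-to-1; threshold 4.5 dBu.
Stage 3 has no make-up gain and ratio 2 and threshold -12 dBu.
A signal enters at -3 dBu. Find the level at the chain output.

-6.5 dBu

Stage 1: overshoot 2 dB → 2/2 = 1 dB → -4 dBu.
Stage 2: below threshold (-4 ≤ 4.5); passes unchanged; make-up brings it to -1 dBu.
Stage 3: -1 dBu is 11 dB over -12 dBu; at 2:1 that becomes 5.5 dB over, giving -6.5 dBu.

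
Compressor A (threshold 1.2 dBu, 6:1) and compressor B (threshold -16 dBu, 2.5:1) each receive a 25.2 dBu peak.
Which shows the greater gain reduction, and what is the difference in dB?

B, by 4.72 dB

A: GR = 24 − 24/6 = 20 dB.
B: GR = 41.2 − 41.2/2.5 = 24.72 dB.
Difference: 4.72 dB in favour of B.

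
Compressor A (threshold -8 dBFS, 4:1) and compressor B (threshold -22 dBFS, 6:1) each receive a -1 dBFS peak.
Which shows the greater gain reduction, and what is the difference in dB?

B, by 12.25 dB

A: 7 dB over, compressed to 1.75 dB over, so 5.25 dB of GR.
B: 21 dB over, compressed to 3.5 dB over, so 17.5 dB of GR.
B applies 12.25 dB more gain reduction.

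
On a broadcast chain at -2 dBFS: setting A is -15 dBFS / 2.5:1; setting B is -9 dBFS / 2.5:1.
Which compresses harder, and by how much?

A: 13 dB over, compressed to 5.2 dB over, so 7.8 dB of GR.
B: 7 dB over, compressed to 2.8 dB over, so 4.2 dB of GR.
A reduces 3.6 dB more.

A, by 3.6 dB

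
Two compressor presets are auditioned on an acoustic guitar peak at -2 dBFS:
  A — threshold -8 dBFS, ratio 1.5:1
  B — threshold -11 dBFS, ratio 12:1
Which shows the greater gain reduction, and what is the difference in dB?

A: 6 dB over, compressed to 4 dB over, so 2 dB of GR.
B: 9 dB over, compressed to 0.75 dB over, so 8.25 dB of GR.
Difference: 6.25 dB in favour of B.

B, by 6.25 dB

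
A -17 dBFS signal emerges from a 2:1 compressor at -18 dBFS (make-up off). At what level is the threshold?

Let T be the threshold. Output overshoot = (input overshoot)/R, so -18 − T = (-17 − T)/2.
2·(-18 − T) = -17 − T → 1·T = -36 − (-17) = -19.
T = -19/1 = -19 dBFS.

-19 dBFS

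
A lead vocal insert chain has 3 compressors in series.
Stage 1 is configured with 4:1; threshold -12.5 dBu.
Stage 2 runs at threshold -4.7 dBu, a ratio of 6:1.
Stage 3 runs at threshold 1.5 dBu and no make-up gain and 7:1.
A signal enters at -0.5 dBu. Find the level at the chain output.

Stage 1: 12 dB above -12.5 dBu, reduced 4:1 to 3 dB above → -9.5 dBu.
Stage 2: -9.5 dBu is at or below the -4.7 dBu threshold — no compression; output -9.5 dBu.
Stage 3: -9.5 dBu is at or below the 1.5 dBu threshold — no compression; output -9.5 dBu.

-9.5 dBu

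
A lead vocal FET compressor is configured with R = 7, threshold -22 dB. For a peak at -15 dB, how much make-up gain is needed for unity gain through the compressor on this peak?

The peak compresses to -22 + 7/7 = -21 dB.
To reach -15 dB requires -15 − (-21) = 6 dB of make-up.

6 dB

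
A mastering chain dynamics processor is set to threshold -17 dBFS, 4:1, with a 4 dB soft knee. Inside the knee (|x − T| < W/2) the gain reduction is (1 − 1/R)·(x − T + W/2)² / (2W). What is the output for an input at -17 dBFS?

x − T + W/2 = -17 − (-17) + 2 = 2.
GR = (1 − 1/4) × 2² / 8 = 0.75 × 4 / 8 = 0.375 dB.
Output = -17 − 0.375 = -17.375 dBFS.

-17.375 dBFS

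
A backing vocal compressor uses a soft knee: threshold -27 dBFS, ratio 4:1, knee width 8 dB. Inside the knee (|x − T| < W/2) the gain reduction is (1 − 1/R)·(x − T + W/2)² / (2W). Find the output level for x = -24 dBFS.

-26.296875 dBFS

x − T + W/2 = -24 − (-27) + 4 = 7.
GR = (1 − 1/4) × 7² / 16 = 0.75 × 49 / 16 = 2.296875 dB.
Output = -24 − 2.296875 = -26.296875 dBFS.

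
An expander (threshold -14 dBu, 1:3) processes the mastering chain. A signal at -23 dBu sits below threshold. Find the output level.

-41 dBu

Below threshold, a 1:3 expander applies gain = (3−1)×(T − x) of attenuation.
(3−1) × 9 = 18 dB, so output = -23 − 18 = -41 dBu.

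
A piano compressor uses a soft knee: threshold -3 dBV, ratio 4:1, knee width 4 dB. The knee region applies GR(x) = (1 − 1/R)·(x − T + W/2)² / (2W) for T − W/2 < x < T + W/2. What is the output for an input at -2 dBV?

-2.84375 dBV

x − T + W/2 = -2 − (-3) + 2 = 3.
GR = (1 − 1/4) × 3² / 8 = 0.75 × 9 / 8 = 0.84375 dB.
Output = -2 − 0.84375 = -2.84375 dBV.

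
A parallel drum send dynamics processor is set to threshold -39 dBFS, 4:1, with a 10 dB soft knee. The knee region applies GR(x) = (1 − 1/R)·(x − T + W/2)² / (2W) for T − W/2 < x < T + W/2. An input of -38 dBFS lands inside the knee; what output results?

x − T + W/2 = -38 − (-39) + 5 = 6.
GR = (1 − 1/4) × 6² / 20 = 0.75 × 36 / 20 = 1.35 dB.
Output = -38 − 1.35 = -39.35 dBFS.

-39.35 dBFS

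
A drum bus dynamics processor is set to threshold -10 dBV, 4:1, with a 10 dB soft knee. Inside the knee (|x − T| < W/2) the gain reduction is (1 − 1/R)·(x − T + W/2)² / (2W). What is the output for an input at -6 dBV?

x − T + W/2 = -6 − (-10) + 5 = 9.
GR = (1 − 1/4) × 9² / 20 = 0.75 × 81 / 20 = 3.0375 dB.
Output = -6 − 3.0375 = -9.0375 dBV.

-9.0375 dBV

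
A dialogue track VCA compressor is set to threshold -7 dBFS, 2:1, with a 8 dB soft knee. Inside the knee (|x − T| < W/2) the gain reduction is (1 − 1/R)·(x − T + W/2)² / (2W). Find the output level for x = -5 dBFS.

x − T + W/2 = -5 − (-7) + 4 = 6.
GR = (1 − 1/2) × 6² / 16 = 0.5 × 36 / 16 = 1.125 dB.
Output = -5 − 1.125 = -6.125 dBFS.

-6.125 dBFS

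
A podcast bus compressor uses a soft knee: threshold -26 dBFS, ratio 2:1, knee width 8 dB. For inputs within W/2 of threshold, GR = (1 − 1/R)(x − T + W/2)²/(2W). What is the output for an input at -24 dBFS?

-25.125 dBFS

x − T + W/2 = -24 − (-26) + 4 = 6.
GR = (1 − 1/2) × 6² / 16 = 0.5 × 36 / 16 = 1.125 dB.
Output = -24 − 1.125 = -25.125 dBFS.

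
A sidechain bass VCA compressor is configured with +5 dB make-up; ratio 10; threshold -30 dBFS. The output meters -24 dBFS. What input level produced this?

Before make-up, the level was -24 − 5 = -29 dBFS.
That's 1 dB above the -30 dBFS threshold.
Undo the ratio: input overshoot = 1 × 10 = 10 dB, giving input = -20 dBFS.

-20 dBFS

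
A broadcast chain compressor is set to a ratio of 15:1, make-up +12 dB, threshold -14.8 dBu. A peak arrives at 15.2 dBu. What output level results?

Overshoot: 15.2 − (-14.8) = 30 dB.
The 30 dB excess becomes 2 dB after 15:1 reduction.
Output = -14.8 + 2 = -12.8 dBu; make-up adds 12 dB, giving -0.8 dBu.

-0.8 dBu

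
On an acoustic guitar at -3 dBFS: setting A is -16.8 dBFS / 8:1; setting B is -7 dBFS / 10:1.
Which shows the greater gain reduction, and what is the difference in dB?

A: overshoot 13.8 dB → output overshoot 1.725 dB → GR 12.075 dB.
B: overshoot 4 dB → output overshoot 0.4 dB → GR 3.6 dB.
A reduces 8.475 dB more.

A, by 8.475 dB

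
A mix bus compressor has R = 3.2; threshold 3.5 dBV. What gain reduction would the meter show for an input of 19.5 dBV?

19.5 dBV exceeds the threshold by 16 dB.
A 3.2:1 ratio leaves 5 dB of that excess.
Gain reduction = 16 − 5 = 11 dB.

11 dB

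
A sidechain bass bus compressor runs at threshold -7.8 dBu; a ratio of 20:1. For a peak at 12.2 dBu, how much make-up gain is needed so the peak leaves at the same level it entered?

19 dB

The peak compresses to -7.8 + 20/20 = -6.8 dBu.
To reach 12.2 dBu requires 12.2 − (-6.8) = 19 dB of make-up.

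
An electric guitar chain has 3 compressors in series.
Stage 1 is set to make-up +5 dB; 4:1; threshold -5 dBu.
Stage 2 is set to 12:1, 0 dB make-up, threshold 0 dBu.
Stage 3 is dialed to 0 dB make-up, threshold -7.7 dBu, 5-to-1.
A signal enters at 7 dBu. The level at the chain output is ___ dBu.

-6.11 dBu

Stage 1: 7 dBu is 12 dB over -5 dBu; at 4:1 that becomes 3 dB over, giving -2 dBu; +5 dB make-up → 3 dBu.
Stage 2: 3 dBu is 3 dB over 0 dBu; at 12:1 that becomes 0.25 dB over, giving 0.25 dBu.
Stage 3: 0.25 dBu is 7.95 dB over -7.7 dBu; at 5:1 that becomes 1.59 dB over, giving -6.11 dBu.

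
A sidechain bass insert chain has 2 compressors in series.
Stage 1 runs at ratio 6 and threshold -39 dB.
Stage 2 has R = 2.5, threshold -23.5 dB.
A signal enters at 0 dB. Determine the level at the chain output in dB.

Stage 1: overshoot 39 dB → 39/6 = 6.5 dB → -32.5 dB.
Stage 2: below threshold (-32.5 ≤ -23.5); passes unchanged; output -32.5 dB.

-32.5 dB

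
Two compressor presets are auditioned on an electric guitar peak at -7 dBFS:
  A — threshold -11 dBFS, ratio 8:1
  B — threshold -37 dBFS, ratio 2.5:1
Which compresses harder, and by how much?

B, by 14.5 dB

A: GR = 4 − 4/8 = 3.5 dB.
B: GR = 30 − 30/2.5 = 18 dB.
B reduces 14.5 dB more.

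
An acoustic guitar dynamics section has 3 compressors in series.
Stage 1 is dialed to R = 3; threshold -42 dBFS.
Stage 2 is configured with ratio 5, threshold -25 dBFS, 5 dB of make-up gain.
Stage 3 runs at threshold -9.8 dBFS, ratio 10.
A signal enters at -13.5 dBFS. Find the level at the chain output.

-27.5 dBFS

Stage 1: -13.5 dBFS is 28.5 dB over -42 dBFS; at 3:1 that becomes 9.5 dB over, giving -32.5 dBFS.
Stage 2: -32.5 dBFS is at or below the -25 dBFS threshold — no compression; make-up brings it to -27.5 dBFS.
Stage 3: -27.5 dBFS ≤ -9.8 dBFS, so stage 3 doesn't engage; output -27.5 dBFS.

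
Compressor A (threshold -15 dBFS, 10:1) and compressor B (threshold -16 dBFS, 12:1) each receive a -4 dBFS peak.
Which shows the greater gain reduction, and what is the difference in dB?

B, by 1.1 dB

A: 11 dB over, compressed to 1.1 dB over, so 9.9 dB of GR.
B: 12 dB over, compressed to 1 dB over, so 11 dB of GR.
Difference: 1.1 dB in favour of B.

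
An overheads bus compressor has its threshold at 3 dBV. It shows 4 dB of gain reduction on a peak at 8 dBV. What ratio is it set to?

Input overshoot = 8 − 3 = 5 dB.
Output overshoot = 5 − 4 = 1 dB.
Ratio = input overshoot / output overshoot = 5 / 1 = 5.

5:1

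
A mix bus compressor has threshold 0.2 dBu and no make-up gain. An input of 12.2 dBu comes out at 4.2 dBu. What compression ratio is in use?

3:1

Input overshoot = 12.2 − 0.2 = 12 dB; output overshoot = 4.2 − 0.2 = 4 dB.
Ratio = 12 / 4 = 3.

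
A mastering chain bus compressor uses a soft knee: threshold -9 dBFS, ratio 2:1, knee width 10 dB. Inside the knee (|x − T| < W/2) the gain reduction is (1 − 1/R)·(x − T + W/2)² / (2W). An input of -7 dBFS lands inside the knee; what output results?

-8.225 dBFS

x − T + W/2 = -7 − (-9) + 5 = 7.
GR = (1 − 1/2) × 7² / 20 = 0.5 × 49 / 20 = 1.225 dB.
Output = -7 − 1.225 = -8.225 dBFS.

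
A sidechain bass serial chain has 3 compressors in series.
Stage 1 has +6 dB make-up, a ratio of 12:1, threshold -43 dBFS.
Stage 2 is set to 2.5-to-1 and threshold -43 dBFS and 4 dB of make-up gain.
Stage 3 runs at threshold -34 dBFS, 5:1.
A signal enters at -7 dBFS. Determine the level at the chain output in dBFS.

-35.4 dBFS

Stage 1: -7 dBFS is 36 dB over -43 dBFS; at 12:1 that becomes 3 dB over, giving -40 dBFS; +6 dB make-up → -34 dBFS.
Stage 2: overshoot 9 dB → 9/2.5 = 3.6 dB → -39.4 dBFS; +4 dB make-up → -35.4 dBFS.
Stage 3: below threshold (-35.4 ≤ -34); passes unchanged; output -35.4 dBFS.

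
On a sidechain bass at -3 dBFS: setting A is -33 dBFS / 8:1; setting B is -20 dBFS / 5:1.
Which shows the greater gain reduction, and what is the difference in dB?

A: GR = 30 − 30/8 = 26.25 dB.
B: GR = 17 − 17/5 = 13.6 dB.
A reduces 12.65 dB more.

A, by 12.65 dB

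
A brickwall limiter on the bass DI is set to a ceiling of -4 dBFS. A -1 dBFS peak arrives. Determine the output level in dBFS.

-4 dBFS

A brickwall limiter is an ∞:1 compressor: any input above the ceiling is clamped to -4 dBFS.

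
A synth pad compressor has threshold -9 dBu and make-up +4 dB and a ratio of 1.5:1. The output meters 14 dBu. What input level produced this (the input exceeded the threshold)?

Remove make-up: 14 − 4 = 10 dBu.
Post-compression overshoot = 10 − (-9) = 19 dB.
Undo the ratio: input overshoot = 19 × 1.5 = 28.5 dB, giving input = 19.5 dBu.

19.5 dBu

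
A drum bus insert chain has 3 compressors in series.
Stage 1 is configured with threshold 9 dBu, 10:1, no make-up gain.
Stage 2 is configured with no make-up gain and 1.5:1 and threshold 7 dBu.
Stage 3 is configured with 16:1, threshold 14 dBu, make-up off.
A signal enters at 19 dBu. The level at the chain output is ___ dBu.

Stage 1: 19 dBu is 10 dB over 9 dBu; at 10:1 that becomes 1 dB over, giving 10 dBu.
Stage 2: overshoot 3 dB → 3/1.5 = 2 dB → 9 dBu.
Stage 3: 9 dBu is at or below the 14 dBu threshold — no compression; output 9 dBu.

9 dBu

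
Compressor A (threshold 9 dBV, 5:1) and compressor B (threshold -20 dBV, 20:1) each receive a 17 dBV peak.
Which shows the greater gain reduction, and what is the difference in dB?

B, by 28.75 dB

A: overshoot 8 dB → output overshoot 1.6 dB → GR 6.4 dB.
B: overshoot 37 dB → output overshoot 1.85 dB → GR 35.15 dB.
B applies 28.75 dB more gain reduction.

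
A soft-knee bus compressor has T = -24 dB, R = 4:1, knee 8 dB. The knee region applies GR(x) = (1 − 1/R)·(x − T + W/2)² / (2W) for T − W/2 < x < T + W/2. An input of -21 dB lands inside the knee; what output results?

x − T + W/2 = -21 − (-24) + 4 = 7.
GR = (1 − 1/4) × 7² / 16 = 0.75 × 49 / 16 = 2.296875 dB.
Output = -21 − 2.296875 = -23.296875 dB.

-23.296875 dB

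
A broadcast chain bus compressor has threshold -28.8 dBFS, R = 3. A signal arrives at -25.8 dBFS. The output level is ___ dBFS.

-27.8 dBFS

-25.8 dBFS sits 3 dB over threshold.
3:1 compression reduces that to 3/3 = 1 dB over.
So the level is -28.8 + 1 = -27.8 dBFS.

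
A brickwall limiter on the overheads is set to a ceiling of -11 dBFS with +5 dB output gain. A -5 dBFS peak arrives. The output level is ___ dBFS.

A brickwall limiter is an ∞:1 compressor: any input above the ceiling is clamped to -11 dBFS.
Output gain then adds 5 dB: -11 + 5 = -6 dBFS.

-6 dBFS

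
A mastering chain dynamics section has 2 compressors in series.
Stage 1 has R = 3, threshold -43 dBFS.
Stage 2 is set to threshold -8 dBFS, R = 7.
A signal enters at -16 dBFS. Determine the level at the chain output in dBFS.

Stage 1: overshoot 27 dB → 27/3 = 9 dB → -34 dBFS.
Stage 2: -34 dBFS ≤ -8 dBFS, so stage 2 doesn't engage; output -34 dBFS.

-34 dBFS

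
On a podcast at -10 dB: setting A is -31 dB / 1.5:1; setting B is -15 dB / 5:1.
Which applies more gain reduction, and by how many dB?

A, by 3 dB

A: 21 dB over, compressed to 14 dB over, so 7 dB of GR.
B: 5 dB over, compressed to 1 dB over, so 4 dB of GR.
A reduces 3 dB more.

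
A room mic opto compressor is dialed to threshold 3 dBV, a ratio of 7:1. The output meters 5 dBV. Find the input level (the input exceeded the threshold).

The compressed level sits 5 − 3 = 2 dB over threshold.
Input overshoot = R × output overshoot = 14 dB → input = 3 + 14 = 17 dBV.

17 dBV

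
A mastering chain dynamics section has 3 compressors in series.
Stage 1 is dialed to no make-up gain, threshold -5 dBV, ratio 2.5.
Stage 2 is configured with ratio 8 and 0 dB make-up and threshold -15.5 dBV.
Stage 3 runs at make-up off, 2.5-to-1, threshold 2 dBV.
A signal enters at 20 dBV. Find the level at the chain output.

-12.9375 dBV

Stage 1: overshoot 25 dB → 25/2.5 = 10 dB → 5 dBV.
Stage 2: 5 dBV is 20.5 dB over -15.5 dBV; at 8:1 that becomes 2.5625 dB over, giving -12.9375 dBV.
Stage 3: -12.9375 dBV is at or below the 2 dBV threshold — no compression; output -12.9375 dBV.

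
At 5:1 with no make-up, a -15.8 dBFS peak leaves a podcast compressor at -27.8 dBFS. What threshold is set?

Let T be the threshold. Output overshoot = (input overshoot)/R, so -27.8 − T = (-15.8 − T)/5.
5·(-27.8 − T) = -15.8 − T → 4·T = -139 − (-15.8) = -123.2.
T = -123.2/4 = -30.8 dBFS.

-30.8 dBFS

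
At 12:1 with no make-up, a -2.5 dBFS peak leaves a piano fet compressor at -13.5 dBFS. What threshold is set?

Let T be the threshold. Output overshoot = (input overshoot)/R, so -13.5 − T = (-2.5 − T)/12.
12·(-13.5 − T) = -2.5 − T → 11·T = -162 − (-2.5) = -159.5.
T = -159.5/11 = -14.5 dBFS.

-14.5 dBFS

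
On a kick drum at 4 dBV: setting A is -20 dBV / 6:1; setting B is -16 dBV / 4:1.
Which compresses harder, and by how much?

A: GR = 24 − 24/6 = 20 dB.
B: GR = 20 − 20/4 = 15 dB.
A applies 5 dB more gain reduction.

A, by 5 dB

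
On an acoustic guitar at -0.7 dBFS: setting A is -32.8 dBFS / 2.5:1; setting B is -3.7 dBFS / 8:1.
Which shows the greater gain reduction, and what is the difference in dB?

A, by 16.635 dB

A: GR = 32.1 − 32.1/2.5 = 19.26 dB.
B: GR = 3 − 3/8 = 2.625 dB.
A reduces 16.635 dB more.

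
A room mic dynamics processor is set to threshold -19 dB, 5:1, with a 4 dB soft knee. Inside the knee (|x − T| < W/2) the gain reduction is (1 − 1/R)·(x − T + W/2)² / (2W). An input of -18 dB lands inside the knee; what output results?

-18.9 dB

x − T + W/2 = -18 − (-19) + 2 = 3.
GR = (1 − 1/5) × 3² / 8 = 0.8 × 9 / 8 = 0.9 dB.
Output = -18 − 0.9 = -18.9 dB.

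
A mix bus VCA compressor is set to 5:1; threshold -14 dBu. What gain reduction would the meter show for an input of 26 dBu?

26 dBu exceeds the threshold by 40 dB.
At 5:1, output sits 40/5 = 8 dB above threshold.
GR = overshoot in − overshoot out = 40 − 8 = 32 dB.

32 dB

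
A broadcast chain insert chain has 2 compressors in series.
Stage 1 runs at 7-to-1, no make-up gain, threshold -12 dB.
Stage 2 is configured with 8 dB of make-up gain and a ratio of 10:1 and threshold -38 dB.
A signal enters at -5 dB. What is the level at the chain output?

Stage 1: -5 dB is 7 dB over -12 dB; at 7:1 that becomes 1 dB over, giving -11 dB.
Stage 2: 27 dB above -38 dB, reduced 10:1 to 2.7 dB above → -35.3 dB; +8 dB make-up → -27.3 dB.

-27.3 dB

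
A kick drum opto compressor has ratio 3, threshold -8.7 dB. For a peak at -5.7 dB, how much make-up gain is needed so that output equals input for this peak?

Overshoot 3 dB → 3/3 = 1 dB after compression, so the compressed level is -8.7 + 1 = -7.7 dB.
Make-up = target − compressed = -5.7 − (-7.7) = 2 dB.

2 dB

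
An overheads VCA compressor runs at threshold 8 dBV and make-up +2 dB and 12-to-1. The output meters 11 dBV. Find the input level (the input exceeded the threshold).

Before make-up, the level was 11 − 2 = 9 dBV.
Post-compression overshoot = 9 − 8 = 1 dB.
Undo the ratio: input overshoot = 1 × 12 = 12 dB, giving input = 20 dBV.

20 dBV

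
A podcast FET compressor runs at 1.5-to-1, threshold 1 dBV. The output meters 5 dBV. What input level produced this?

7 dBV

The compressed level sits 5 − 1 = 4 dB over threshold.
Undo the ratio: input overshoot = 4 × 1.5 = 6 dB, giving input = 7 dBV.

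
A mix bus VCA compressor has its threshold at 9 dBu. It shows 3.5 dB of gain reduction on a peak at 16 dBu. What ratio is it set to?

Input overshoot = 16 − 9 = 7 dB.
Output overshoot = 7 − 3.5 = 3.5 dB.
Ratio = input overshoot / output overshoot = 7 / 3.5 = 2.

2:1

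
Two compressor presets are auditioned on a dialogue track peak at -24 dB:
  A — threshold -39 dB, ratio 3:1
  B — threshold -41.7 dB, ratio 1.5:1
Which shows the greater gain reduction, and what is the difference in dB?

A, by 4.1 dB

A: GR = 15 − 15/3 = 10 dB.
B: GR = 17.7 − 17.7/1.5 = 5.9 dB.
Difference: 4.1 dB in favour of A.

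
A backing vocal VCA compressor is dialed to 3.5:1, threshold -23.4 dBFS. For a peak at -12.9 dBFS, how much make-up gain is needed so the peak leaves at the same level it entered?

7.5 dB

The peak compresses to -23.4 + 10.5/3.5 = -20.4 dBFS.
To reach -12.9 dBFS requires -12.9 − (-20.4) = 7.5 dB of make-up.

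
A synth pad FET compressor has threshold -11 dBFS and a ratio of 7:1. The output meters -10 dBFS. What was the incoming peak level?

-4 dBFS

Post-compression overshoot = -10 − (-11) = 1 dB.
Input overshoot = R × output overshoot = 7 dB → input = -11 + 7 = -4 dBFS.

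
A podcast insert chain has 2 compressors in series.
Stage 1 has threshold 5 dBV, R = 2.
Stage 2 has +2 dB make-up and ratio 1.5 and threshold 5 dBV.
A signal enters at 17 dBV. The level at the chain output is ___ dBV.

11 dBV

Stage 1: overshoot 12 dB → 12/2 = 6 dB → 11 dBV.
Stage 2: 11 dBV is 6 dB over 5 dBV; at 1.5:1 that becomes 4 dB over, giving 9 dBV; +2 dB make-up → 11 dBV.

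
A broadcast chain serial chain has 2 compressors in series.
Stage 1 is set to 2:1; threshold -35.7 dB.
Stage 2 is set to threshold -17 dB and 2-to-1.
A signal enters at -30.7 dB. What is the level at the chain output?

-33.2 dB

Stage 1: overshoot 5 dB → 5/2 = 2.5 dB → -33.2 dB.
Stage 2: -33.2 dB ≤ -17 dB, so stage 2 doesn't engage; output -33.2 dB.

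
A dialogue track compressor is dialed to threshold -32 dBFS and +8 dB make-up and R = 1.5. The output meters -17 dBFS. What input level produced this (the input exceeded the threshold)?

Remove make-up: -17 − 8 = -25 dBFS.
Post-compression overshoot = -25 − (-32) = 7 dB.
Undo the ratio: input overshoot = 7 × 1.5 = 10.5 dB, giving input = -21.5 dBFS.

-21.5 dBFS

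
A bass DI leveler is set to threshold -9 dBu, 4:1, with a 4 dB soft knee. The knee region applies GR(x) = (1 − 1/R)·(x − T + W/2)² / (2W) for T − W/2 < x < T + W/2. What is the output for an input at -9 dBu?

x − T + W/2 = -9 − (-9) + 2 = 2.
GR = (1 − 1/4) × 2² / 8 = 0.75 × 4 / 8 = 0.375 dB.
Output = -9 − 0.375 = -9.375 dBu.

-9.375 dBu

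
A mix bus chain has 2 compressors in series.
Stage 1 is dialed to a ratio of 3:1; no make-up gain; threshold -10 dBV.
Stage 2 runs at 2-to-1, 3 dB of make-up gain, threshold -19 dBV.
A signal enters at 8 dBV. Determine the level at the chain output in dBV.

-8.5 dBV

Stage 1: overshoot 18 dB → 18/3 = 6 dB → -4 dBV.
Stage 2: 15 dB above -19 dBV, reduced 2:1 to 7.5 dB above → -11.5 dBV; +3 dB make-up → -8.5 dBV.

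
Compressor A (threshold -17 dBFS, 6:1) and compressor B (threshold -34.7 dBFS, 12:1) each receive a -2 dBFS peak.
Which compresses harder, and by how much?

B, by 17.475 dB

A: overshoot 15 dB → output overshoot 2.5 dB → GR 12.5 dB.
B: overshoot 32.7 dB → output overshoot 2.725 dB → GR 29.975 dB.
B reduces 17.475 dB more.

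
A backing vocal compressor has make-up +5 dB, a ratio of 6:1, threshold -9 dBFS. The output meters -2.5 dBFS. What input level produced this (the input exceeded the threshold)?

0 dBFS

Stripping the +5 dB make-up gives -7.5 dBFS at the gain stage.
That's 1.5 dB above the -9 dBFS threshold.
Before 6:1 compression the overshoot was 1.5 × 6 = 9 dB, so input = -9 + 9 = 0 dBFS.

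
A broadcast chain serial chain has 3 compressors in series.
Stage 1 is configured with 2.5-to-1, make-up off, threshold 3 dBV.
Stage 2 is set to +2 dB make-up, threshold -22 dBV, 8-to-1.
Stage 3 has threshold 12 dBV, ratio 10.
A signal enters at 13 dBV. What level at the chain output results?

Stage 1: 10 dB above 3 dBV, reduced 2.5:1 to 4 dB above → 7 dBV.
Stage 2: overshoot 29 dB → 29/8 = 3.625 dB → -18.375 dBV; +2 dB make-up → -16.375 dBV.
Stage 3: below threshold (-16.375 ≤ 12); passes unchanged; output -16.375 dBV.

-16.375 dBV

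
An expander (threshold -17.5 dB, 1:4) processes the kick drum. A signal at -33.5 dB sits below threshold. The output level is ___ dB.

-81.5 dB

Below threshold, a 1:4 expander applies gain = (4−1)×(T − x) of attenuation.
(4−1) × 16 = 48 dB, so output = -33.5 − 48 = -81.5 dB.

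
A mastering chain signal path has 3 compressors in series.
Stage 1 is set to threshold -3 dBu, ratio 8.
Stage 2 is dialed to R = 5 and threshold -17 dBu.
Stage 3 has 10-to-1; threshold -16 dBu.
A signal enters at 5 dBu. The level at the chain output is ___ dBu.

-15.8 dBu

Stage 1: 5 dBu is 8 dB over -3 dBu; at 8:1 that becomes 1 dB over, giving -2 dBu.
Stage 2: overshoot 15 dB → 15/5 = 3 dB → -14 dBu.
Stage 3: 2 dB above -16 dBu, reduced 10:1 to 0.2 dB above → -15.8 dBu.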